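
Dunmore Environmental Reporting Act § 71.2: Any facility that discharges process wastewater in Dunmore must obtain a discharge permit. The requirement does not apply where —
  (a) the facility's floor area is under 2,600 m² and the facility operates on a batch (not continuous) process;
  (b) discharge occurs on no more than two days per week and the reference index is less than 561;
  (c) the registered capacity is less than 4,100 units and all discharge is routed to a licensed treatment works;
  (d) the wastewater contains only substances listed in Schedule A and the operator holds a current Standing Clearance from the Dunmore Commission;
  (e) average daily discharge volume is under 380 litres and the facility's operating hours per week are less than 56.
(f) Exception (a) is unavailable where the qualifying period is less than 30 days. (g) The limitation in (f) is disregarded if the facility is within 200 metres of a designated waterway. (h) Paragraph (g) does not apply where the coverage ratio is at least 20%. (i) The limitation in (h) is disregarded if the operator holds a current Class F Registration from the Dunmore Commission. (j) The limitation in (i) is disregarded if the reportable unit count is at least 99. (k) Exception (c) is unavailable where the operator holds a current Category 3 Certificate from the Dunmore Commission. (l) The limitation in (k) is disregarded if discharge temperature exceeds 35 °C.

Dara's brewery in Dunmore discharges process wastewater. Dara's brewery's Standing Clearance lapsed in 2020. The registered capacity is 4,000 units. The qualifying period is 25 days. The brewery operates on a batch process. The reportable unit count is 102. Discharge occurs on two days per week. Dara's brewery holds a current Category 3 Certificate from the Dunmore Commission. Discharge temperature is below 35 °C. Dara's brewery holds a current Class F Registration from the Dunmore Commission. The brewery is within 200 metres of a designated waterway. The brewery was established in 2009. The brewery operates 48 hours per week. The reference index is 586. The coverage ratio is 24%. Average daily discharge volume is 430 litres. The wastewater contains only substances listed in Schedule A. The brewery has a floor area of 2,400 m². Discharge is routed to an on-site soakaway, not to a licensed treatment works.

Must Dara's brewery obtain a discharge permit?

Yes — Dara's brewery must obtain a discharge permit.

All of (a)'s requirements are met (the facility's floor area is 2,400 m², under the 2,600 m² limit; the facility operates on a batch process). However, paragraphs (f)–(j) must be considered: (f) operates against (a): the qualifying period is 25 days, less than the 30 days limit. (g) would limit (f) — the brewery is within 200 m of a designated waterway — but (h) sets (g) aside: (h) is triggered — the coverage ratio is 24%, meeting the 20% threshold. (i) would limit (h) — a current Class F Registration is held — but (j) sets (i) aside: (j) operates against (i): the reportable unit count is 102, meeting the 99 threshold. Exception (a) does not apply.
Exception (b) does not apply: the reference index is 586, not less than 561.
Exception (c) requires that all discharge is routed to a licensed treatment works; but discharge is not routed to a licensed treatment works, so (c) is unavailable.
Exception (d) does not apply: no current Standing Clearance is held.
Exception (e) does not apply: average daily discharge volume is 430 litres, not under 380 litres.
No exception is made out. Dara's brewery falls within the general rule.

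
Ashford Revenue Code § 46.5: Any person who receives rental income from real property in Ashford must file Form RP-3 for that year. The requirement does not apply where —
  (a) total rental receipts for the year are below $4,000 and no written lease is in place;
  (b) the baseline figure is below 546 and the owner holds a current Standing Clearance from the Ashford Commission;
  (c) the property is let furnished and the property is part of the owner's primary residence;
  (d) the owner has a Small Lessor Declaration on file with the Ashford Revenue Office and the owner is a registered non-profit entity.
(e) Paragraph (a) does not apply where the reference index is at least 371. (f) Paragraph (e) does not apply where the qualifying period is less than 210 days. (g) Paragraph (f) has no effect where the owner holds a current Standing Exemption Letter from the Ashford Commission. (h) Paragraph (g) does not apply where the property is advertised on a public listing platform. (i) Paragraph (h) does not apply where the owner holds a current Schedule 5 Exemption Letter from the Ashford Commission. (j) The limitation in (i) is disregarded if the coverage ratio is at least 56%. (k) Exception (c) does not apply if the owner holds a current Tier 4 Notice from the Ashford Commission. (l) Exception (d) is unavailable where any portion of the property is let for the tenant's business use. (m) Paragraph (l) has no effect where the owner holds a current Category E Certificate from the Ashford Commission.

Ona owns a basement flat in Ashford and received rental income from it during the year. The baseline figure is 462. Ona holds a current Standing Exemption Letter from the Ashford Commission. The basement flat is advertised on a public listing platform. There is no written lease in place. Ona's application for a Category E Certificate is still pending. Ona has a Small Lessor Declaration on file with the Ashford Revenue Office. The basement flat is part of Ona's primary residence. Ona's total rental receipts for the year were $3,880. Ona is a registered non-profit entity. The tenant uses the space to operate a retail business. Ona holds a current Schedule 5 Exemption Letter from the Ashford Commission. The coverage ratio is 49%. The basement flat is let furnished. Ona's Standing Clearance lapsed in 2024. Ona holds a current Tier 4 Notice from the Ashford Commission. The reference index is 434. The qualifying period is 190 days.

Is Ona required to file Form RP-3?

Exception (a) is satisfied on its face — total rental receipts for the year are $3,880, below the $4,000 limit; there is no written lease. But: (e) operates against (a): the reference index is 434, meeting the 371 threshold. (f) would limit (e) — the qualifying period is 190 days, less than the 210 days limit — but (g) sets (f) aside: (g) applies — a current Standing Exemption Letter is held. (h) operates (the property is publicly advertised), but is overridden by (i): (i) operates against (h): a current Schedule 5 Exemption Letter is held. (j), which would lift (i), does not operate here — the coverage ratio is 49%, short of 56%. Exception (a) does not apply.
Exception (b) does not apply: there is no Standing Clearance in force.
Exception (c) is satisfied on its face — the property is let furnished; the basement flat is part of the primary residence. But applying paragraph (k): (k) operates against (c): a current Tier 4 Notice is held. So (c) is unavailable.
Exception (d)'s conditions are all satisfied: a Small Lessor Declaration is on file; Ona is a registered non-profit. However, paragraphs (l)–(m) must be considered: (l) applies — the space is let for business use. (m) is inapplicable (the Category E Certificate is not current), so (l) stands. (d) is therefore removed.
Every exception is unavailable, so the rule governs.

Yes — Ona must file Form RP-3.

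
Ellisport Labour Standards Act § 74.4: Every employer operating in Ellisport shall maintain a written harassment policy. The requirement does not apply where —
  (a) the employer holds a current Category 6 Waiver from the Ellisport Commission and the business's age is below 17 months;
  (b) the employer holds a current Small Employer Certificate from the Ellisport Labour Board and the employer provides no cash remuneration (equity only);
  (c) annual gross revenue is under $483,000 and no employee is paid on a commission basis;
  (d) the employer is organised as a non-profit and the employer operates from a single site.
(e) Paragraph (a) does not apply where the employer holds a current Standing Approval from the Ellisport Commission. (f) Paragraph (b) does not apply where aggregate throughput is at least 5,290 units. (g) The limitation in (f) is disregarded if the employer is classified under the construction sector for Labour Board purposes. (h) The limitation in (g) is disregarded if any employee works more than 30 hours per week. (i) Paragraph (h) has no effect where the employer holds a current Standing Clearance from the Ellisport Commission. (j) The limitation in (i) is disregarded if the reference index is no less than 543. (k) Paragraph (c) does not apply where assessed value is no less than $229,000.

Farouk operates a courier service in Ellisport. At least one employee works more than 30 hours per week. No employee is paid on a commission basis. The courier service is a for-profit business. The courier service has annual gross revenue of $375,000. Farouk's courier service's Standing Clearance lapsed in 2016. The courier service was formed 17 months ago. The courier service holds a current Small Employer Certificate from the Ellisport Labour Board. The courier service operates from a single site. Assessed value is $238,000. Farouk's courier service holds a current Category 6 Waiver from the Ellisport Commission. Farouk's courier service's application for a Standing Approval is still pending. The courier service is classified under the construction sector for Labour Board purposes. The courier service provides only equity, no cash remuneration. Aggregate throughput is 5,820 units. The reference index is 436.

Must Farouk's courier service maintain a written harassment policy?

Exception (a) does not apply: the business's age is 17 months, not below 17 months.
Exception (b): a current Small Employer Certificate is held; remuneration is equity-only — every condition holds. However, paragraphs (f)–(j) must be considered: (f) is triggered — aggregate throughput is 5,820 units, meeting the 5,290 units threshold. (g) is triggered (the courier service is classified under the construction sector), but yields to (h): (h) operates against (g): at least one employee exceeds 30 hours/week. (i) is not triggered (no current Standing Clearance is held), so (h) stands. So (b) is unavailable.
Exception (c)'s conditions are all satisfied: annual gross revenue is $375,000, under the $483,000 limit; no employee is paid on commission. But: (k) is triggered — assessed value is $238,000, meeting the $229,000 threshold. So (c) is unavailable.
Exception (d) fails — the employer is for-profit.
No exception applies. The general rule governs.

Yes — Farouk's courier service must maintain a written harassment policy.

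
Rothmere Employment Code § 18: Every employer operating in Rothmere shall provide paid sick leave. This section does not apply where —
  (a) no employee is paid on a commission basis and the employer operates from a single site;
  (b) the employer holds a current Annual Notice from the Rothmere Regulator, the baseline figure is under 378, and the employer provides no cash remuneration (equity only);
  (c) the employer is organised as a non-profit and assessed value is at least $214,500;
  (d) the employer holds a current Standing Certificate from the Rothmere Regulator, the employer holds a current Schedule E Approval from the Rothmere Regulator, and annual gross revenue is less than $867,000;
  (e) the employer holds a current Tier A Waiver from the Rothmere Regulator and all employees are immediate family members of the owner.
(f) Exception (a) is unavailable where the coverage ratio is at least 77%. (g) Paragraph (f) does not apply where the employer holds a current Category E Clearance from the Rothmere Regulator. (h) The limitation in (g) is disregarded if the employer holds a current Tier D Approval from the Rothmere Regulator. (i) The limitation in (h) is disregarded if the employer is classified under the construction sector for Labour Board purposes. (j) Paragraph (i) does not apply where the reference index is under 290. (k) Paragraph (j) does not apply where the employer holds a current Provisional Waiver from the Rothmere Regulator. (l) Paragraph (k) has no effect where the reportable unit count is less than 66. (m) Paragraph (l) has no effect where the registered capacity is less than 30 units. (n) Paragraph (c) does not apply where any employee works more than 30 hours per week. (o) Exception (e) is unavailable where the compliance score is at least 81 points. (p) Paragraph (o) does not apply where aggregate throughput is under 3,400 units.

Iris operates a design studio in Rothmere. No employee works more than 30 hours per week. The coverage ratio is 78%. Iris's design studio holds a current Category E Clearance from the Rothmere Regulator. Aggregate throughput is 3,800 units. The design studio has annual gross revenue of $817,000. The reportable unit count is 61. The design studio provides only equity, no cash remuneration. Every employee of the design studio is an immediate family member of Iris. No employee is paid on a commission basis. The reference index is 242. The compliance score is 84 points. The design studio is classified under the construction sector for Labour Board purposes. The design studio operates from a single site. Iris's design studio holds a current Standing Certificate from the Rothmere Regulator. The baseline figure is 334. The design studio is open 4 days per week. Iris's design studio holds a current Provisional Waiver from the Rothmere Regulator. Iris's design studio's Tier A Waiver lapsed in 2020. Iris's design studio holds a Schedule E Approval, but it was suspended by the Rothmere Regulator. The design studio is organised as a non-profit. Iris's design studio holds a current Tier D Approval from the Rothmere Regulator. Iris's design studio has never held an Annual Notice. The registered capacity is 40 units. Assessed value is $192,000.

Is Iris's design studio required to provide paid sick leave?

Yes — Iris's design studio must provide paid sick leave.

All of (a)'s requirements are met (no employee is paid on commission; the employer operates from a single site). Turning to paragraphs (f)–(m): (f) operates against (a): the coverage ratio is 78%, meeting the 77% threshold. (g) is engaged (a current Category E Clearance is held), but is itself disapplied by (h): (h) is triggered — a current Tier D Approval is held. (i) would limit (h) — the design studio is classified under the construction sector — but (j) sets (i) aside: (j) operates against (i): the reference index is 242, under the 290 limit. (k) would limit (j) — a current Provisional Waiver is held — but (l) sets (k) aside: (l) applies — the reportable unit count is 61, less than the 66 limit. (m), which would lift (l), is not triggered — the registered capacity is 40 units, not less than 30 units. Exception (a) does not apply.
Exception (b) fails — the Annual Notice is not current.
Exception (c) does not apply: assessed value is $192,000, short of $214,500.
Exception (d) does not apply: no current Schedule E Approval is held.
Exception (e) fails — no current Tier A Waiver is held.
Every exception is unavailable, so the rule governs.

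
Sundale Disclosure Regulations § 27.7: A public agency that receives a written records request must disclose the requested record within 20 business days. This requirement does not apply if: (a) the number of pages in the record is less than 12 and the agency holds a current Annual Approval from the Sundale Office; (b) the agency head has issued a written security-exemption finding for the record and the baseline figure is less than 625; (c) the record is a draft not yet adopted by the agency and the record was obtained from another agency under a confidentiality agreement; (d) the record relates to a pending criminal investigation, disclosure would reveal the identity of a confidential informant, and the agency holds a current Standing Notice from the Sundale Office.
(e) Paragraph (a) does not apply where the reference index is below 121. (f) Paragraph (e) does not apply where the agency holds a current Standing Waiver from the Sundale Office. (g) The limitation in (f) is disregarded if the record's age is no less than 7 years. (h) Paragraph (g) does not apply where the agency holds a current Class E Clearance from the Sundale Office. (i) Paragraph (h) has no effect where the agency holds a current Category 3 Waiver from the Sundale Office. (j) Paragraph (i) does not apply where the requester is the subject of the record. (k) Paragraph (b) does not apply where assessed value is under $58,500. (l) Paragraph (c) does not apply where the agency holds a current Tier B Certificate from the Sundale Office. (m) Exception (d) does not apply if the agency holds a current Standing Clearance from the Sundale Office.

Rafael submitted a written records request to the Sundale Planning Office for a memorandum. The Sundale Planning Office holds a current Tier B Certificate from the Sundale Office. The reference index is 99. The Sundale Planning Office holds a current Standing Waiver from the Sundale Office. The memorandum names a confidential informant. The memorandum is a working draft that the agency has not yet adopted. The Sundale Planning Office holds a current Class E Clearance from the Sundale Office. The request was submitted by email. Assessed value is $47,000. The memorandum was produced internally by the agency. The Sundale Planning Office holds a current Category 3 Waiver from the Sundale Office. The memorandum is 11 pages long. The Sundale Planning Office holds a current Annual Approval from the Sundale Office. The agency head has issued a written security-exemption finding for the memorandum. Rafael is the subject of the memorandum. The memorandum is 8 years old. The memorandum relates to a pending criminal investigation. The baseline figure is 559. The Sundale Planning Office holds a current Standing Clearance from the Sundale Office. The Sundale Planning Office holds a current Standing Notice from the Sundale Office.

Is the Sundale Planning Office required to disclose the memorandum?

No — exception (a) applies; the Sundale Planning Office is not required to disclose the memorandum.

Exception (a)'s conditions are all satisfied: the number of pages in the record is 11, less than the 12 limit; a current Annual Approval is held. Considering the limiting provisions: (e) operates (the reference index is 99, below the 121 limit), but is itself disapplied by (f): (f) operates — a current Standing Waiver is held. (g) would limit (f) — the record's age is 8 years, meeting the 7 years threshold — but (h) sets (g) aside: (h) operates against (g): a current Class E Clearance is held. (i) is engaged (a current Category 3 Waiver is held), but is itself disapplied by (j): (j) applies — Rafael is the subject of the memorandum. Exception (a) stands.
Exception (b) is satisfied on its face — a written security-exemption finding has been issued; the baseline figure is 559, less than the 625 limit. But applying paragraph (k): (k) is triggered — assessed value is $47,000, under the $58,500 limit. (b) is therefore removed.
Exception (c) fails — the memorandum was produced internally.
All of (d)'s requirements are met (the memorandum relates to a pending investigation; the memorandum names a confidential informant; a current Standing Notice is held). However, paragraph (m) must be considered: (m) is triggered — a current Standing Clearance is held. Exception (d) does not apply.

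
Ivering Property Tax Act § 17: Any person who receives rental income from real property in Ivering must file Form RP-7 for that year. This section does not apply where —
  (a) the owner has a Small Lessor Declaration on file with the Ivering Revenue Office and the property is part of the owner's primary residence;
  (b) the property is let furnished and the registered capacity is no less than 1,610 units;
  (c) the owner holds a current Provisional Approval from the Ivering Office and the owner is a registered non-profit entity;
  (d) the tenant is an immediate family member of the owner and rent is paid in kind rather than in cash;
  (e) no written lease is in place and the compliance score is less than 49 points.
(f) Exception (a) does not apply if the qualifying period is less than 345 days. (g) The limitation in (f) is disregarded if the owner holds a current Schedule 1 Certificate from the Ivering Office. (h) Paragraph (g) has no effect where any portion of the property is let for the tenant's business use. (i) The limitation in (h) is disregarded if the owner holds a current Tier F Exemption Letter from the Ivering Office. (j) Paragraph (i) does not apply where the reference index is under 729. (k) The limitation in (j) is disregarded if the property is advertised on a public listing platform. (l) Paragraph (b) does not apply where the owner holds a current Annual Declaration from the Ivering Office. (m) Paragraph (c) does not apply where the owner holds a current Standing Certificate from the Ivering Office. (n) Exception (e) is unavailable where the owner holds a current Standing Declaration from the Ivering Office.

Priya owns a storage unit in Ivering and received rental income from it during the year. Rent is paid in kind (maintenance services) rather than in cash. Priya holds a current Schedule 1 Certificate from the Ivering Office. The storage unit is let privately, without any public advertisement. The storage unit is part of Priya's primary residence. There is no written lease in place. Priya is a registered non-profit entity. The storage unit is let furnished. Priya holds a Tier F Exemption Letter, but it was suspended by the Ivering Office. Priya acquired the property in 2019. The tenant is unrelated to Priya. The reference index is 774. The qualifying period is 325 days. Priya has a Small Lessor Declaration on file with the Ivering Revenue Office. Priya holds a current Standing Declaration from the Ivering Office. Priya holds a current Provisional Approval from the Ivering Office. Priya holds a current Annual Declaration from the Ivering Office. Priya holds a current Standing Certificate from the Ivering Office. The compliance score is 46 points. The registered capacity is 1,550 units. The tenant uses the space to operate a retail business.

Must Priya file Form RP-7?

Yes — Priya must file Form RP-7.

Exception (a): a Small Lessor Declaration is on file; the storage unit is part of the primary residence — every condition holds. But applying paragraphs (f)–(k): (f) is engaged — the qualifying period is 325 days, less than the 345 days limit. (g) would limit (f) — a current Schedule 1 Certificate is held — but (h) sets (g) aside: (h) operates against (g): the space is let for business use. (i), which would lift (h), is not triggered — there is no Tier F Exemption Letter in force. So (a) is unavailable.
Exception (b) requires that the registered capacity is no less than 1,610 units; but the registered capacity is 1,550 units, short of 1,610 units, so (b) is unavailable.
Exception (c)'s conditions are all satisfied: a current Provisional Approval is held; Priya is a registered non-profit. Turning to paragraph (m): (m) operates against (c): a current Standing Certificate is held. (c) is therefore removed.
Exception (d) does not apply: the tenant is unrelated to the owner.
Exception (e): there is no written lease; the compliance score is 46 points, less than the 49 points limit — every condition holds. Turning to paragraph (n): (n) operates against (e): a current Standing Declaration is held. (e) is therefore removed.
None of the exceptions is available; § 17 applies in full.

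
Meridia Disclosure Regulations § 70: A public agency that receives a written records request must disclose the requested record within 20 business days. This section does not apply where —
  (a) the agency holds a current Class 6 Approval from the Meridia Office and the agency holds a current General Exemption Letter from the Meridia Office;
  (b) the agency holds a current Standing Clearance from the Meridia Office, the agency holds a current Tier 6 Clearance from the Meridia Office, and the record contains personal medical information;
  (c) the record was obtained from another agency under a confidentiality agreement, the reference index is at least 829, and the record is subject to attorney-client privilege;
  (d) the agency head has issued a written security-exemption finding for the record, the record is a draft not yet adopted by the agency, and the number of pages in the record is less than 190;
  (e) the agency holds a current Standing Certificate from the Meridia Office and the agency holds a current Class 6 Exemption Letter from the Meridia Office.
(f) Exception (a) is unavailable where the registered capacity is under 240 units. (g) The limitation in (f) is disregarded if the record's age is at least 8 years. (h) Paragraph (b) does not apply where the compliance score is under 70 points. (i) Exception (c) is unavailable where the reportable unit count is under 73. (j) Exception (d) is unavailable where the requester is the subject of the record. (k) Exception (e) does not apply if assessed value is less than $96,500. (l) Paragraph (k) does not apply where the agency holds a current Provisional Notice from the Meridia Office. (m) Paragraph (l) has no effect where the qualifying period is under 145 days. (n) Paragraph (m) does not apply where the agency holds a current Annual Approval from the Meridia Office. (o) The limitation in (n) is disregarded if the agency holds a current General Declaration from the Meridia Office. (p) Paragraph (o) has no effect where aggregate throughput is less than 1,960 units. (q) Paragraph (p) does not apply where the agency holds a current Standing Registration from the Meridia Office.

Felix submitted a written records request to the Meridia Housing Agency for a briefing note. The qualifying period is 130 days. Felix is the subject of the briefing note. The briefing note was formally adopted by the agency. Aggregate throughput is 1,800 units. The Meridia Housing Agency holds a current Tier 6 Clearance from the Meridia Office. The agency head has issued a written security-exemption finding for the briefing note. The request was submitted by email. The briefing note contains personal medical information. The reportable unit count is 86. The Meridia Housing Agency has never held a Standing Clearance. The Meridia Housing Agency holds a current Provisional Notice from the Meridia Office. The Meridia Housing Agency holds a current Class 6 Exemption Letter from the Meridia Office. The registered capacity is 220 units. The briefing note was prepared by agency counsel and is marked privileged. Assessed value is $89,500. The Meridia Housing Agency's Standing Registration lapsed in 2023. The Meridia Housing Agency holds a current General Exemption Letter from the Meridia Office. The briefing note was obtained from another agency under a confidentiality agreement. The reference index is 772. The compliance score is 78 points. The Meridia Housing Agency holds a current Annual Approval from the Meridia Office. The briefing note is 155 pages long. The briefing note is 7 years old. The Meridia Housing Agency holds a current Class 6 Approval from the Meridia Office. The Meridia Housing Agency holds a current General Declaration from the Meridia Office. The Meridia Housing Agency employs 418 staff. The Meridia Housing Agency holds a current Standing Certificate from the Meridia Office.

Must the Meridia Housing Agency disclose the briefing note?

No — exception (e) applies; the Meridia Housing Agency is not required to disclose the briefing note.

Exception (a): a current Class 6 Approval is held; a current General Exemption Letter is held — every condition holds. Turning to paragraphs (f)–(g): (f) is engaged — the registered capacity is 220 units, under the 240 units limit. (g), which would lift (f), is not triggered — the record's age is 7 years, short of 8 years. So (a) is unavailable.
Exception (b) fails — no current Standing Clearance is held.
Exception (c) requires that the reference index is at least 829; but the reference index is 772, short of 829, so (c) is unavailable.
Exception (d) requires that the record is a draft not yet adopted by the agency; but the briefing note has been formally adopted, so (d) is unavailable.
All of (e)'s requirements are met (a current Standing Certificate is held; a current Class 6 Exemption Letter is held). Under paragraphs (k)–(q): (k) would limit (e) — assessed value is $89,500, less than the $96,500 limit — but (l) sets (k) aside: (l) operates against (k): a current Provisional Notice is held. (m) would limit (l) — the qualifying period is 130 days, under the 145 days limit — but (n) sets (m) aside: (n) operates against (m): a current Annual Approval is held. (o) is engaged (a current General Declaration is held), but is displaced by (p): (p) operates against (o): aggregate throughput is 1,800 units, less than the 1,960 units limit. (q), which would lift (p), is inapplicable — there is no Standing Registration in force. So (e) applies.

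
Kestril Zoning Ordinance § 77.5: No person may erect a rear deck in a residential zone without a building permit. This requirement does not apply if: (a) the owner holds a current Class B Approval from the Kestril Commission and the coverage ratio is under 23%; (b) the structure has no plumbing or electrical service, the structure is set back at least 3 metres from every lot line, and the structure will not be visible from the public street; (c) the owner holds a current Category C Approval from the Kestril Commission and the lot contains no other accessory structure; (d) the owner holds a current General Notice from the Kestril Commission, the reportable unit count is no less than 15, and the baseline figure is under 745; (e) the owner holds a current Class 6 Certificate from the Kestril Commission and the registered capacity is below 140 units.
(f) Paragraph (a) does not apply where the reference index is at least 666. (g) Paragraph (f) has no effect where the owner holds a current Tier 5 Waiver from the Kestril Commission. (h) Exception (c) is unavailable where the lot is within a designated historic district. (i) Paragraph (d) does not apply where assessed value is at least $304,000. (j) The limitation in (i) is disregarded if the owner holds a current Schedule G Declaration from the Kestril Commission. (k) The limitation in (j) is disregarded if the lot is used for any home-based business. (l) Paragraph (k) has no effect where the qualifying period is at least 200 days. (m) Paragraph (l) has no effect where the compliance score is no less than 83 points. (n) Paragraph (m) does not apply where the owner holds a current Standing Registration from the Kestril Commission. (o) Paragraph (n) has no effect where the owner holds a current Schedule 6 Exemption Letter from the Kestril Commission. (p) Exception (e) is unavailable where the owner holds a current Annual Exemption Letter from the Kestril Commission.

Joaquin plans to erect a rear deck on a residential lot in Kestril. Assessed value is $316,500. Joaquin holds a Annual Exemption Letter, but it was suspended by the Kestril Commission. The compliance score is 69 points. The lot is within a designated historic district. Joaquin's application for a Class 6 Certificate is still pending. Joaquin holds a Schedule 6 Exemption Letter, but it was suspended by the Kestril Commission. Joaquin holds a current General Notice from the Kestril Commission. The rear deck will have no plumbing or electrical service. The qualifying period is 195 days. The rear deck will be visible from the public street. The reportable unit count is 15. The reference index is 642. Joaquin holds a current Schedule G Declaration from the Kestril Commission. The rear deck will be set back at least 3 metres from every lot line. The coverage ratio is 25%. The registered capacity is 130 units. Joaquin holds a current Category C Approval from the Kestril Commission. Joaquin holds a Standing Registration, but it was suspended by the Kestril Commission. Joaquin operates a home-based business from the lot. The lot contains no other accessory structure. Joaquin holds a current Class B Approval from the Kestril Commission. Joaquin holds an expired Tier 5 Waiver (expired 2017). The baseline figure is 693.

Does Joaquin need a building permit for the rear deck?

Yes — Joaquin must obtain a building permit.

Exception (a) requires that the coverage ratio is under 23%; but the coverage ratio is 25%, not under 23%, so (a) is unavailable.
Exception (b) does not apply: the structure will be visible from the street.
All of (c)'s requirements are met (a current Category C Approval is held; the lot has no other accessory structure). But applying paragraph (h): (h) operates against (c): the lot is in a historic district. Exception (c) does not apply.
Exception (d): a current General Notice is held; the reportable unit count is 15, meeting the 15 threshold; the baseline figure is 693, under the 745 limit — every condition holds. But applying paragraphs (i)–(o): (i) operates against (d): assessed value is $316,500, meeting the $304,000 threshold. (j) would limit (i) — a current Schedule G Declaration is held — but (k) sets (j) aside: (k) operates against (j): a home-based business operates on the lot. (l) is not engaged (the qualifying period is 195 days, short of 200 days), so (k) stands. Exception (d) does not apply.
Exception (e) fails — the Class 6 Certificate is not current.
No exception is made out. Joaquin falls within the general rule.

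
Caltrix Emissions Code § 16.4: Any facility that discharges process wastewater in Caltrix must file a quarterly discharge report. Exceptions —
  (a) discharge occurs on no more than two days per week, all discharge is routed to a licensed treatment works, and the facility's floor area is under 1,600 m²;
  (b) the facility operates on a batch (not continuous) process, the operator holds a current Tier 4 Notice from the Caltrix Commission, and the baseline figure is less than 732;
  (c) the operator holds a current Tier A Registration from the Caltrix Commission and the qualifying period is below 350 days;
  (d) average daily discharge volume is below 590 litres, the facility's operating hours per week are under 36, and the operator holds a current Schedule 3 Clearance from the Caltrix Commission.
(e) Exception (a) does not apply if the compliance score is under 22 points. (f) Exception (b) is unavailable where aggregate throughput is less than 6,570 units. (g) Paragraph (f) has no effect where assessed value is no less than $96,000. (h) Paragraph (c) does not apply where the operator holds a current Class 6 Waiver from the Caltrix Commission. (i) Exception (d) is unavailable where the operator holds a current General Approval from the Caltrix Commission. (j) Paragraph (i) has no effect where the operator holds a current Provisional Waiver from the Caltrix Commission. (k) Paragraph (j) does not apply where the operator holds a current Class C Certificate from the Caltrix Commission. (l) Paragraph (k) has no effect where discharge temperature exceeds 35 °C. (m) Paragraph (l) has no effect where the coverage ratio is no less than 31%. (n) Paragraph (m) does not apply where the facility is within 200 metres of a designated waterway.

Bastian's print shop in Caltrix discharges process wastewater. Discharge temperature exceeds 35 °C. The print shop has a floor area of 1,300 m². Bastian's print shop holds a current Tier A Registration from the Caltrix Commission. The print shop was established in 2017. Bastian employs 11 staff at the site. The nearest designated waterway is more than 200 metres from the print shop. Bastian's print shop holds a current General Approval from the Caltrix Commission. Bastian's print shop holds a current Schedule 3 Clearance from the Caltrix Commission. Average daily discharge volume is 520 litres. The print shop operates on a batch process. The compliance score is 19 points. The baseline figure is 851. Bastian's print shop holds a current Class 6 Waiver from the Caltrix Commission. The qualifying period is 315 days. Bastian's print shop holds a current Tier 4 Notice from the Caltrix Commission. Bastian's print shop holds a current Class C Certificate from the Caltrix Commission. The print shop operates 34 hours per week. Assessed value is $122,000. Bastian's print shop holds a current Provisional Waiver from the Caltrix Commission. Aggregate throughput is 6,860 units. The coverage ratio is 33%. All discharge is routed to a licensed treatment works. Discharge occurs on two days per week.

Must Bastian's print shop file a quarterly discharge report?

Yes — Bastian's print shop must file a quarterly discharge report.

All of (a)'s requirements are met (discharge occurs on no more than two days per week; discharge is routed to a licensed treatment works; the facility's floor area is 1,300 m², under the 1,600 m² limit). However, paragraph (e) must be considered: (e) is triggered — the compliance score is 19 points, under the 22 points limit. So (a) is unavailable.
Exception (b) requires that the baseline figure is less than 732; but the baseline figure is 851, not less than 732, so (b) is unavailable.
Exception (c): a current Tier A Registration is held; the qualifying period is 315 days, below the 350 days limit — every condition holds. But: (h) operates against (c): a current Class 6 Waiver is held. (c) is therefore removed.
Exception (d)'s conditions are all satisfied: average daily discharge volume is 520 litres, below the 590 litres limit; the facility's operating hours per week are 34, under the 36 limit; a current Schedule 3 Clearance is held. But: (i) is triggered — a current General Approval is held. (j) would limit (i) — a current Provisional Waiver is held — but (k) sets (j) aside: (k) operates against (j): a current Class C Certificate is held. (l) would limit (k) — discharge temperature exceeds 35 °C — but (m) sets (l) aside: (m) operates against (l): the coverage ratio is 33%, meeting the 31% threshold. (n) does not operate here (the print shop is more than 200 m from any designated waterway), so (m) stands. Exception (d) does not apply.
No exception is made out. Bastian's print shop falls within the general rule.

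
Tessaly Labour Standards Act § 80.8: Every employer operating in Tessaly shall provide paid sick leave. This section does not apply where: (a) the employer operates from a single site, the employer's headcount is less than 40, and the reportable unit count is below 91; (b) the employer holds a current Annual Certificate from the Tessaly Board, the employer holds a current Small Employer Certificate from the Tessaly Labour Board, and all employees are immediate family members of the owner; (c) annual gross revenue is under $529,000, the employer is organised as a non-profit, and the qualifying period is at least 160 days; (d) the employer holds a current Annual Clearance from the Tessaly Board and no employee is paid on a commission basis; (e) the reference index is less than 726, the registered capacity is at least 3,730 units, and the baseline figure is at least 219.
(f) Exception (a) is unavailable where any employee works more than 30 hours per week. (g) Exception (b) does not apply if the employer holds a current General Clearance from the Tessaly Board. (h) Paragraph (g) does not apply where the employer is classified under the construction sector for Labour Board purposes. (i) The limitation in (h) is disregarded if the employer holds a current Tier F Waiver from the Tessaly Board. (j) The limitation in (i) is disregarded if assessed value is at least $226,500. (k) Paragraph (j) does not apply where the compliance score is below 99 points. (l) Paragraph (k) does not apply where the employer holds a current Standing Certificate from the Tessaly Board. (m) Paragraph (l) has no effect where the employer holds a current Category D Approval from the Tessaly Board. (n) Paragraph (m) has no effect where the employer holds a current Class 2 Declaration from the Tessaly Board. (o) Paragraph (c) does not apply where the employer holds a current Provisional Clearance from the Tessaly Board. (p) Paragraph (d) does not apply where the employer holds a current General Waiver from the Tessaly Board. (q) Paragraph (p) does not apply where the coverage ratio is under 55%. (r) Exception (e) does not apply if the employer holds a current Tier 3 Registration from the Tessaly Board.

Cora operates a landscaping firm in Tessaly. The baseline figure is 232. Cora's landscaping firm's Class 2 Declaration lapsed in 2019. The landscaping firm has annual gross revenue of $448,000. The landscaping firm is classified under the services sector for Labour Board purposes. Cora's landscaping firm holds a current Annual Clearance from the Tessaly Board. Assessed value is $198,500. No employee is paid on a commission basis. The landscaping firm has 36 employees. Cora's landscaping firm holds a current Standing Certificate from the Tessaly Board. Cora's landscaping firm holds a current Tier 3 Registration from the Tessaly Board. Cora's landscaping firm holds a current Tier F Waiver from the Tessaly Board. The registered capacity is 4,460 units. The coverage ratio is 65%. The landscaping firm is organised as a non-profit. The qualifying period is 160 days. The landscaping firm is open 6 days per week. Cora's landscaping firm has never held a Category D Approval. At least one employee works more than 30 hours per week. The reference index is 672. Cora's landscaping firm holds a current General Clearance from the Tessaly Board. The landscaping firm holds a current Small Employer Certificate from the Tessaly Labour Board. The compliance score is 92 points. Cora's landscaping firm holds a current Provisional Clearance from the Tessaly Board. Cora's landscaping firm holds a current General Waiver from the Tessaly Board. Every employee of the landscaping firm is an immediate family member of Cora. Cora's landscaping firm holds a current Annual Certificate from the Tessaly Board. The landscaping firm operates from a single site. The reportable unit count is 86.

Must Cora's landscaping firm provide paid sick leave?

Yes — Cora's landscaping firm must provide paid sick leave.

Exception (a)'s conditions are all satisfied: the employer operates from a single site; the employer's headcount is 36, less than the 40 limit; the reportable unit count is 86, below the 91 limit. But applying paragraph (f): (f) operates against (a): at least one employee exceeds 30 hours/week. Exception (a) does not apply.
All of (b)'s requirements are met (a current Annual Certificate is held; a current Small Employer Certificate is held; every employee is an immediate family member). Turning to paragraphs (g)–(n): (g) is triggered — a current General Clearance is held. (h) is not engaged (the landscaping firm is classified under the services sector), so (g) stands. So (b) is unavailable.
Exception (c) is satisfied on its face — annual gross revenue is $448,000, under the $529,000 limit; the employer is a non-profit; the qualifying period is 160 days, meeting the 160 days threshold. But applying paragraph (o): (o) operates against (c): a current Provisional Clearance is held. Exception (c) does not apply.
Exception (d): a current Annual Clearance is held; no employee is paid on commission — every condition holds. However, paragraphs (p)–(q) must be considered: (p) operates — a current General Waiver is held. (q) is not triggered (the coverage ratio is 65%, not under 55%), so (p) stands. Exception (d) does not apply.
Exception (e) is satisfied on its face — the reference index is 672, less than the 726 limit; the registered capacity is 4,460 units, meeting the 3,730 units threshold; the baseline figure is 232, meeting the 219 threshold. However, paragraph (r) must be considered: (r) operates — a current Tier 3 Registration is held. Exception (e) does not apply.
No exception is made out. Cora's landscaping firm falls within the general rule.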